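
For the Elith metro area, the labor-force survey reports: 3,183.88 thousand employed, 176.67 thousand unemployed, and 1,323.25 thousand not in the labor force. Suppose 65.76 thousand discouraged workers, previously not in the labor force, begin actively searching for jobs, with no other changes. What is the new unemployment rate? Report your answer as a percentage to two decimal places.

New unemployment rate ≈ 7.08%.

Initially, labor force = 3,183.88 + 176.67 = 3,360.55 thousand, so u = 176.67/3,360.55 = 5.26%.
After the change, unemployed and labor force both rise by 65.76 → E = 3,183.88, U = 242.43, labor force = 3,426.31 thousand.
New unemployment rate = 242.43 / 3,426.31 = 7.08%.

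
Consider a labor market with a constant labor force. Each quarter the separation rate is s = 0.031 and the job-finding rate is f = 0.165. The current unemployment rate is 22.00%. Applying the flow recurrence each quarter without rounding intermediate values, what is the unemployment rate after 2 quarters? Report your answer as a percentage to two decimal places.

With a fixed labor force, u_{t+1} = u_t + s·(1−u_t) − f·u_t = u_t·(1−s−f) + s.
Here 1−s−f = 0.804 and s = 0.031.
u_1 = 0.220000 × 0.804 + 0.031 = 0.207880.
u_2 = 0.207880 × 0.804 + 0.031 = 0.198136.

Unemployment rate after two quarters ≈ 19.81%.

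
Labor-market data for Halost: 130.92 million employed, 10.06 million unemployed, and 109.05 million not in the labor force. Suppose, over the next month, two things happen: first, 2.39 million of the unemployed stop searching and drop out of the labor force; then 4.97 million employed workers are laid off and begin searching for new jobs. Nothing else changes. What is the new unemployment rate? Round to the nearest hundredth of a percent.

New unemployment rate ≈ 9.12%.

Initially, labor force = 130.92 + 10.06 = 140.98 million, so u = 10.06/140.98 = 7.14%.
After the first change, unemployed and labor force both fall by 2.39 → E = 130.92, U = 7.67, labor force = 138.59 million.
After the second change, employed falls and unemployed rises by 4.97; labor force unchanged → E = 125.95, U = 12.64, labor force = 138.59 million.
New unemployment rate = 12.64 / 138.59 = 9.12%.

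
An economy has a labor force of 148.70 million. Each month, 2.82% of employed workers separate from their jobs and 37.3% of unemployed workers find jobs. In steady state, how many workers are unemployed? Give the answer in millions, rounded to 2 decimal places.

About 10.45 million are unemployed in steady state.

Steady-state unemployment rate u* = s/(s+f) = 2.82/(2.82+37.3) = 0.070289.
Unemployed = u* × labor force = 0.070289 × 148.70 ≈ 10.45 million.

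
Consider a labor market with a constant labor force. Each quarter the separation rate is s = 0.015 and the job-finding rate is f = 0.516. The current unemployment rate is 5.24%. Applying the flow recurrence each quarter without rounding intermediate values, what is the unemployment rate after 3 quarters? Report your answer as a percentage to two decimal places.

With a fixed labor force, u_{t+1} = u_t + s·(1−u_t) − f·u_t = u_t·(1−s−f) + s.
Here 1−s−f = 0.469 and s = 0.015.
u_1 = 0.052400 × 0.469 + 0.015 = 0.039576.
u_2 = 0.039576 × 0.469 + 0.015 = 0.033561.
u_3 = 0.033561 × 0.469 + 0.015 = 0.030740.

Unemployment rate after three quarters ≈ 3.07%.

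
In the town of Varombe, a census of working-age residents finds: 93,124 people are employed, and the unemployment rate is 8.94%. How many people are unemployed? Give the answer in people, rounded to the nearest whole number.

About 9,143 are unemployed.

Let U be the number unemployed. The labor force is E + U, and U/(E+U) = 0.0894.
So U = 0.0894 × 93,124 / (1 − 0.0894) = 8325.29 / 0.9106 ≈ 9,143.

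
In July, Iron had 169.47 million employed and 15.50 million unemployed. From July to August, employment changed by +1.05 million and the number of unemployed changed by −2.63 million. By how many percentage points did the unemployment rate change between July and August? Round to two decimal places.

July: labor force = 169.47 + 15.50 = 184.97; u = 15.50/184.97 = 8.38%.
August: labor force = 170.52 + 12.87 = 183.39; u = 12.87/183.39 = 7.02%.
Change = 7.02% − 8.38% = −1.36 pp.

The unemployment rate changed by −1.36 percentage points.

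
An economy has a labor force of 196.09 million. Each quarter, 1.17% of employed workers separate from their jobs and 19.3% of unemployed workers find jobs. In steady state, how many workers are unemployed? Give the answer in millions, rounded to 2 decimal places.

Steady-state unemployment rate u* = s/(s+f) = 1.17/(1.17+19.3) = 0.057157.
Unemployed = u* × labor force = 0.057157 × 196.09 ≈ 11.21 million.

About 11.21 million are unemployed in steady state.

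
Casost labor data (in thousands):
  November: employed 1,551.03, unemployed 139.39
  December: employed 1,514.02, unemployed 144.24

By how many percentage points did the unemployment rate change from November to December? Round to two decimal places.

The unemployment rate changed by +0.45 percentage points.

November: labor force = 1,551.03 + 139.39 = 1,690.42; u = 139.39/1,690.42 = 8.25%.
December: labor force = 1,514.02 + 144.24 = 1,658.26; u = 144.24/1,658.26 = 8.70%.
Change = 8.70% − 8.25% = +0.45 pp.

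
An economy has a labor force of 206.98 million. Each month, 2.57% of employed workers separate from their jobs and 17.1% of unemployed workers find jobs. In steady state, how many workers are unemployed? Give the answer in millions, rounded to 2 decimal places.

Steady-state unemployment rate u* = s/(s+f) = 2.57/(2.57+17.1) = 0.130656.
Unemployed = u* × labor force = 0.130656 × 206.98 ≈ 27.04 million.

About 27.04 million are unemployed in steady state.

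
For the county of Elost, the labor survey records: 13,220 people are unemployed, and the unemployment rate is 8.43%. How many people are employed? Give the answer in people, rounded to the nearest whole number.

About 143,601 are employed.

Labor force = U / u = 13,220 / 0.0843 ≈ 156,821.
Employed = labor force − unemployed = 156,821 − 13,220 = 143,601.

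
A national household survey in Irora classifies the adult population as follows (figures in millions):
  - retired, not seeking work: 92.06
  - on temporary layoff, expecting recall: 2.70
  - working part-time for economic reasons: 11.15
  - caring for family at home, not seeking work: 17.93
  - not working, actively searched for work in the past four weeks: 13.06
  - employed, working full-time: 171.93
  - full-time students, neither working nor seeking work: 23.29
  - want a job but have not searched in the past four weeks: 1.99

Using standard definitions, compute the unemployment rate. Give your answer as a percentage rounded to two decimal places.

Employed = 11.15 + 171.93 = 183.08 million (anyone who worked, including part-time for economic reasons, counts as employed).
Unemployed = 2.70 + 13.06 = 15.76 million (jobless and actively searching, or on temporary layoff).
Labor force = 183.08 + 15.76 = 198.84 million.
Unemployment rate = 15.76 / 198.84 = 7.93%.

Unemployment rate ≈ 7.93%.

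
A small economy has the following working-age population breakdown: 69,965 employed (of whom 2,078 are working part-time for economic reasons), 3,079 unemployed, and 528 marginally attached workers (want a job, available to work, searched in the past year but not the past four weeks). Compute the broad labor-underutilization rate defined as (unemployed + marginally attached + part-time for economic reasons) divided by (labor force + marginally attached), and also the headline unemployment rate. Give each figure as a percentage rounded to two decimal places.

Broad underutilization rate ≈ 7.73%; headline unemployment rate ≈ 4.22%.

Labor force = 69,965 + 3,079 = 73,044.
Numerator = 3,079 + 528 + 2,078 = 5,685.
Denominator = 73,044 + 528 = 73,572.
Broad rate = 5,685 / 73,572 = 7.73%.
Headline unemployment rate = 3,079 / 73,044 = 4.22%.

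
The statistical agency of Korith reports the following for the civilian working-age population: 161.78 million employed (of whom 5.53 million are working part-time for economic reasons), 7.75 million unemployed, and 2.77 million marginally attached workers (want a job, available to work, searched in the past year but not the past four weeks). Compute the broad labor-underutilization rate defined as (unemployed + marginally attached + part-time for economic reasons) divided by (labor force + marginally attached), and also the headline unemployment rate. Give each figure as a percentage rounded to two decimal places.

Labor force = 161.78 + 7.75 = 169.53 million.
Numerator = 7.75 + 2.77 + 5.53 = 16.05 million.
Denominator = 169.53 + 2.77 = 172.30 million.
Broad rate = 16.05 / 172.30 = 9.32%.
Headline unemployment rate = 7.75 / 169.53 = 4.57%.

Broad underutilization rate ≈ 9.32%; headline unemployment rate ≈ 4.57%.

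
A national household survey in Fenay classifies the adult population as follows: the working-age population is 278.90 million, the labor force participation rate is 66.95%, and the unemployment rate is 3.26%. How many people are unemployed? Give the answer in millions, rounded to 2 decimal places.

Labor force = 0.6695 × 278.90 = 186.72 million.
Unemployed = 0.0326 × 186.72 ≈ 6.09 million.

About 6.09 million are unemployed.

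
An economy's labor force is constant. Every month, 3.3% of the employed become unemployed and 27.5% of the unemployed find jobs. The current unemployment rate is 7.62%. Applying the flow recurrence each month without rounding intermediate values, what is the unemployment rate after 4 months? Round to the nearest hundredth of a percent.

Unemployment rate after four months ≈ 10.00%.

With a fixed labor force, u_{t+1} = u_t + s·(1−u_t) − f·u_t = u_t·(1−s−f) + s.
Here 1−s−f = 0.692 and s = 0.033.
u_1 = 0.076200 × 0.692 + 0.033 = 0.085730.
u_2 = 0.085730 × 0.692 + 0.033 = 0.092325.
u_3 = 0.092325 × 0.692 + 0.033 = 0.096889.
u_4 = 0.096889 × 0.692 + 0.033 = 0.100047.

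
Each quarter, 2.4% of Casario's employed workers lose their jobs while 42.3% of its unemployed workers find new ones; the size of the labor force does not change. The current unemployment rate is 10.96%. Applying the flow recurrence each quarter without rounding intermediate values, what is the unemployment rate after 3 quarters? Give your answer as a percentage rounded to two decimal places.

With a fixed labor force, u_{t+1} = u_t + s·(1−u_t) − f·u_t = u_t·(1−s−f) + s.
Here 1−s−f = 0.553 and s = 0.024.
u_1 = 0.109600 × 0.553 + 0.024 = 0.084609.
u_2 = 0.084609 × 0.553 + 0.024 = 0.070789.
u_3 = 0.070789 × 0.553 + 0.024 = 0.063146.

Unemployment rate after three quarters ≈ 6.31%.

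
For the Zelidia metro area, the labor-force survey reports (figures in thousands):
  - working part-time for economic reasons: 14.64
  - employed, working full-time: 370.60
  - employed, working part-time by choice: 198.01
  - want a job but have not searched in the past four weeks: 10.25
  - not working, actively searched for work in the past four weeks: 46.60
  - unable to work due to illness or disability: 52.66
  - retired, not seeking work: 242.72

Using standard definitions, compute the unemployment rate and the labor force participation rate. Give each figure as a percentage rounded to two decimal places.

Employed = 14.64 + 370.60 + 198.01 = 583.25 thousand (anyone who worked, including part-time for economic reasons, counts as employed).
Unemployed = 46.60 thousand.
Labor force = 583.25 + 46.60 = 629.85 thousand.
Not in labor force = 10.25 + 52.66 + 242.72 = 305.63 thousand (those not working and not actively searching are outside the labor force — including those who want a job but have given up searching).
Civilian working-age population = 629.85 + 305.63 = 935.48 thousand.
Unemployment rate = 46.60 / 629.85 = 7.40%.
Labor force participation rate = 629.85 / 935.48 = 67.33%.

Unemployment rate ≈ 7.40%; labor force participation rate ≈ 67.33%.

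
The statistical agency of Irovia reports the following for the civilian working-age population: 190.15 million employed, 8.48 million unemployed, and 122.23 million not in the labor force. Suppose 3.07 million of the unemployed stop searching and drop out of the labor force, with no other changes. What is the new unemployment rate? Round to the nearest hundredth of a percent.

New unemployment rate ≈ 2.77%.

Initially, labor force = 190.15 + 8.48 = 198.63 million, so u = 8.48/198.63 = 4.27%.
After the change, unemployed and labor force both fall by 3.07 → E = 190.15, U = 5.41, labor force = 195.56 million.
New unemployment rate = 5.41 / 195.56 = 2.77%.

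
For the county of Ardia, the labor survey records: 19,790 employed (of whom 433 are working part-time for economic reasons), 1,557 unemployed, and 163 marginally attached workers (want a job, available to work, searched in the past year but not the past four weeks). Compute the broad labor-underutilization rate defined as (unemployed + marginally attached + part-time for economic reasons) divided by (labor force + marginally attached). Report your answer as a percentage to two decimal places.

Broad underutilization rate ≈ 10.01%.

Labor force = 19,790 + 1,557 = 21,347.
Numerator = 1,557 + 163 + 433 = 2,153.
Denominator = 21,347 + 163 = 21,510.
Broad rate = 2,153 / 21,510 = 10.01%.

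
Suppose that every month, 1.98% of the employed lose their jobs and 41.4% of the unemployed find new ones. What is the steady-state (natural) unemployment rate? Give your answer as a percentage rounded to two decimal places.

At steady state the flows balance: s·E = f·U, so U/(E+U) = s/(s+f).
u* = 1.98 / (1.98 + 41.4) = 1.98 / 43.38 = 4.56%.

Steady-state unemployment rate ≈ 4.56%.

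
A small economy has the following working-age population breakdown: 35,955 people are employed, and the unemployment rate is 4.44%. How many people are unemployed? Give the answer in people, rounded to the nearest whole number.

About 1,671 are unemployed.

Let U be the number unemployed. The labor force is E + U, and U/(E+U) = 0.0444.
So U = 0.0444 × 35,955 / (1 − 0.0444) = 1596.40 / 0.9556 ≈ 1,671.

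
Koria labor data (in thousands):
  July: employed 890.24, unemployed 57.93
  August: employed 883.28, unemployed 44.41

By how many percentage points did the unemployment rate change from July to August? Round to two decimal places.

The unemployment rate changed by −1.32 percentage points.

July: labor force = 890.24 + 57.93 = 948.17; u = 57.93/948.17 = 6.11%.
August: labor force = 883.28 + 44.41 = 927.69; u = 44.41/927.69 = 4.79%.
Change = 4.79% − 6.11% = −1.32 pp.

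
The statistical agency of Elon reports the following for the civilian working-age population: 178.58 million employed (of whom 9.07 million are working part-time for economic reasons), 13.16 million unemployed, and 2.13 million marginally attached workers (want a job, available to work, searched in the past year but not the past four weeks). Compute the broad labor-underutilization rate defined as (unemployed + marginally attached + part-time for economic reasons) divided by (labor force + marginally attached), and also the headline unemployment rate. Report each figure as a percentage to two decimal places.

Broad underutilization rate ≈ 12.57%; headline unemployment rate ≈ 6.86%.

Labor force = 178.58 + 13.16 = 191.74 million.
Numerator = 13.16 + 2.13 + 9.07 = 24.36 million.
Denominator = 191.74 + 2.13 = 193.87 million.
Broad rate = 24.36 / 193.87 = 12.57%.
Headline unemployment rate = 13.16 / 191.74 = 6.86%.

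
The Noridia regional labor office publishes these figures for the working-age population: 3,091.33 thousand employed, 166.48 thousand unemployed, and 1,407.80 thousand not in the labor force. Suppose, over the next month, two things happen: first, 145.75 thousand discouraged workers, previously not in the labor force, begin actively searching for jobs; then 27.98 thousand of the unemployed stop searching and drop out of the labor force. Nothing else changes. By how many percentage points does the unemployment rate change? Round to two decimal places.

The unemployment rate changes by +3.31 percentage points.

Initially, labor force = 3,091.33 + 166.48 = 3,257.81 thousand, so u = 166.48/3,257.81 = 5.11%.
After the first change, unemployed and labor force both rise by 145.75 → E = 3,091.33, U = 312.23, labor force = 3,403.56 thousand.
After the second change, unemployed and labor force both fall by 27.98 → E = 3,091.33, U = 284.25, labor force = 3,375.58 thousand.
New unemployment rate = 284.25 / 3,375.58 = 8.42%.
Change = 8.42% − 5.11% = +3.31 percentage points.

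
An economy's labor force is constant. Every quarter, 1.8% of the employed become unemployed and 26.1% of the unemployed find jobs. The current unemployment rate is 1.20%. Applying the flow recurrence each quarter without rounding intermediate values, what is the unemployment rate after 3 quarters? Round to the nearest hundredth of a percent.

With a fixed labor force, u_{t+1} = u_t + s·(1−u_t) − f·u_t = u_t·(1−s−f) + s.
Here 1−s−f = 0.721 and s = 0.018.
u_1 = 0.012000 × 0.721 + 0.018 = 0.026652.
u_2 = 0.026652 × 0.721 + 0.018 = 0.037216.
u_3 = 0.037216 × 0.721 + 0.018 = 0.044833.

Unemployment rate after three quarters ≈ 4.48%.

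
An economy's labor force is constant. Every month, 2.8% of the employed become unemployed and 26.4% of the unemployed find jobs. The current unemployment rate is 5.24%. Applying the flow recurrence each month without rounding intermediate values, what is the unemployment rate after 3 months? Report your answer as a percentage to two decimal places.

With a fixed labor force, u_{t+1} = u_t + s·(1−u_t) − f·u_t = u_t·(1−s−f) + s.
Here 1−s−f = 0.708 and s = 0.028.
u_1 = 0.052400 × 0.708 + 0.028 = 0.065099.
u_2 = 0.065099 × 0.708 + 0.028 = 0.074090.
u_3 = 0.074090 × 0.708 + 0.028 = 0.080456.

Unemployment rate after three months ≈ 8.05%.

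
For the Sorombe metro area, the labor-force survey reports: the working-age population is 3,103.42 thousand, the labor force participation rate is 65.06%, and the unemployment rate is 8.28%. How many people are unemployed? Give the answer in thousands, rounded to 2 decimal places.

Labor force = 0.6506 × 3,103.42 = 2,019.09 thousand.
Unemployed = 0.0828 × 2,019.09 ≈ 167.18 thousand.

About 167.18 thousand are unemployed.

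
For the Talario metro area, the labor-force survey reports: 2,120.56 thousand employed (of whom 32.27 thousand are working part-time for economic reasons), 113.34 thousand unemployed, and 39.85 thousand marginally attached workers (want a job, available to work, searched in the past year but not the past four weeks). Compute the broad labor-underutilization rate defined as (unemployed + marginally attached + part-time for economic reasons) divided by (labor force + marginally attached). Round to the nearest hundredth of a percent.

Broad underutilization rate ≈ 8.16%.

Labor force = 2,120.56 + 113.34 = 2,233.90 thousand.
Numerator = 113.34 + 39.85 + 32.27 = 185.46 thousand.
Denominator = 2,233.90 + 39.85 = 2,273.75 thousand.
Broad rate = 185.46 / 2,273.75 = 8.16%.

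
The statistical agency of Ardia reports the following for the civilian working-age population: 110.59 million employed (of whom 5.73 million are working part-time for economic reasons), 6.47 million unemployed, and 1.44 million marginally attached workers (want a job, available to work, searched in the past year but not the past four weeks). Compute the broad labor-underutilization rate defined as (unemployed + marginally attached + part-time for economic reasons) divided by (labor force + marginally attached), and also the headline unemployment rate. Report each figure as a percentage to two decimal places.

Broad underutilization rate ≈ 11.51%; headline unemployment rate ≈ 5.53%.

Labor force = 110.59 + 6.47 = 117.06 million.
Numerator = 6.47 + 1.44 + 5.73 = 13.64 million.
Denominator = 117.06 + 1.44 = 118.50 million.
Broad rate = 13.64 / 118.50 = 11.51%.
Headline unemployment rate = 6.47 / 117.06 = 5.53%.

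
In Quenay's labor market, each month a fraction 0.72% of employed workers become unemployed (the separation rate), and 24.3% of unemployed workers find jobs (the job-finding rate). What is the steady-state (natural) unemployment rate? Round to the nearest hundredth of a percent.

Steady-state unemployment rate ≈ 2.88%.

At steady state the flows balance: s·E = f·U, so U/(E+U) = s/(s+f).
u* = 0.72 / (0.72 + 24.3) = 0.72 / 25.02 = 2.88%.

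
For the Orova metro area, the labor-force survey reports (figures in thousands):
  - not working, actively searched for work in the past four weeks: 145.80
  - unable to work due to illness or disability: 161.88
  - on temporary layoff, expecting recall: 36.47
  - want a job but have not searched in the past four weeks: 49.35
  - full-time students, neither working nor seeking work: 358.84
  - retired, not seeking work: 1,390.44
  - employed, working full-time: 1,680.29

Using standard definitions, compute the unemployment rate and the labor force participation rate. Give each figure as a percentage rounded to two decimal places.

Unemployment rate ≈ 9.79%; labor force participation rate ≈ 48.72%.

Employed = 1,680.29 thousand.
Unemployed = 145.80 + 36.47 = 182.27 thousand (jobless and actively searching, or on temporary layoff).
Labor force = 1,680.29 + 182.27 = 1,862.56 thousand.
Not in labor force = 161.88 + 49.35 + 358.84 + 1,390.44 = 1,960.51 thousand (those not working and not actively searching are outside the labor force — including those who want a job but have given up searching).
Civilian working-age population = 1,862.56 + 1,960.51 = 3,823.07 thousand.
Unemployment rate = 182.27 / 1,862.56 = 9.79%.
Labor force participation rate = 1,862.56 / 3,823.07 = 48.72%.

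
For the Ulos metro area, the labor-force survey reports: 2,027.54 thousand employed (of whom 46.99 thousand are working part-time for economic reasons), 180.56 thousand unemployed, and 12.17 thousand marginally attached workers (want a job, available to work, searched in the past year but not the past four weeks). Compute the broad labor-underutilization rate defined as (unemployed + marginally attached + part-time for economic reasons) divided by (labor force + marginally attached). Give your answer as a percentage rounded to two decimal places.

Broad underutilization rate ≈ 10.80%.

Labor force = 2,027.54 + 180.56 = 2,208.10 thousand.
Numerator = 180.56 + 12.17 + 46.99 = 239.72 thousand.
Denominator = 2,208.10 + 12.17 = 2,220.27 thousand.
Broad rate = 239.72 / 2,220.27 = 10.80%.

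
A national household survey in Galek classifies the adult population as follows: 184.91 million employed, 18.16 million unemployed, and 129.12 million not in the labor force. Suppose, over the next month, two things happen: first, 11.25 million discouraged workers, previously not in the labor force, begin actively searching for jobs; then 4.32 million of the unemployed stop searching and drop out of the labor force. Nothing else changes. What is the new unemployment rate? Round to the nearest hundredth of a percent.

Initially, labor force = 184.91 + 18.16 = 203.07 million, so u = 18.16/203.07 = 8.94%.
After the first change, unemployed and labor force both rise by 11.25 → E = 184.91, U = 29.41, labor force = 214.32 million.
After the second change, unemployed and labor force both fall by 4.32 → E = 184.91, U = 25.09, labor force = 210.00 million.
New unemployment rate = 25.09 / 210.00 = 11.95%.

New unemployment rate ≈ 11.95%.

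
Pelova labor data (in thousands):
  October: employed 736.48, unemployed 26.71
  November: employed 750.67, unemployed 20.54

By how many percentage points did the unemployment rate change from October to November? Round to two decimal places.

October: labor force = 736.48 + 26.71 = 763.19; u = 26.71/763.19 = 3.50%.
November: labor force = 750.67 + 20.54 = 771.21; u = 20.54/771.21 = 2.66%.
Change = 2.66% − 3.50% = −0.84 pp.

The unemployment rate changed by −0.84 percentage points.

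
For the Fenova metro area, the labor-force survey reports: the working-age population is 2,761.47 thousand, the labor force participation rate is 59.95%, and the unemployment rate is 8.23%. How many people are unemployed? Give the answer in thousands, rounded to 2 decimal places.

Labor force = 0.5995 × 2,761.47 = 1,655.50 thousand.
Unemployed = 0.0823 × 1,655.50 ≈ 136.25 thousand.

About 136.25 thousand are unemployed.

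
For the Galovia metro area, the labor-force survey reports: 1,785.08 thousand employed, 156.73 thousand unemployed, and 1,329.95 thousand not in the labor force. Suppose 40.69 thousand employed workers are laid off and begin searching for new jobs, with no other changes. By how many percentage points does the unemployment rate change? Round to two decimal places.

Initially, labor force = 1,785.08 + 156.73 = 1,941.81 thousand, so u = 156.73/1,941.81 = 8.07%.
After the change, employed falls and unemployed rises by 40.69; labor force unchanged → E = 1,744.39, U = 197.42, labor force = 1,941.81 thousand.
New unemployment rate = 197.42 / 1,941.81 = 10.17%.
Change = 10.17% − 8.07% = +2.10 percentage points.

The unemployment rate changes by +2.10 percentage points.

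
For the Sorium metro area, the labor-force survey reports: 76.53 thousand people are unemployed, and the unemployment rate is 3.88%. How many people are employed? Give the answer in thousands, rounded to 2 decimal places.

About 1,895.89 thousand are employed.

Labor force = U / u = 76.53 / 0.0388 ≈ 1,972.42 thousand.
Employed = labor force − unemployed = 1,972.42 − 76.53 = 1,895.89 thousand.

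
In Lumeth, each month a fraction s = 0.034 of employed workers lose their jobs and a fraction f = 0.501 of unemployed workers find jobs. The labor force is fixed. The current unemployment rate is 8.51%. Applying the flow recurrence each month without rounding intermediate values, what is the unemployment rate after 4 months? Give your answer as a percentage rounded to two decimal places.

Unemployment rate after four months ≈ 6.46%.

With a fixed labor force, u_{t+1} = u_t + s·(1−u_t) − f·u_t = u_t·(1−s−f) + s.
Here 1−s−f = 0.465 and s = 0.034.
u_1 = 0.085100 × 0.465 + 0.034 = 0.073572.
u_2 = 0.073572 × 0.465 + 0.034 = 0.068211.
u_3 = 0.068211 × 0.465 + 0.034 = 0.065718.
u_4 = 0.065718 × 0.465 + 0.034 = 0.064559.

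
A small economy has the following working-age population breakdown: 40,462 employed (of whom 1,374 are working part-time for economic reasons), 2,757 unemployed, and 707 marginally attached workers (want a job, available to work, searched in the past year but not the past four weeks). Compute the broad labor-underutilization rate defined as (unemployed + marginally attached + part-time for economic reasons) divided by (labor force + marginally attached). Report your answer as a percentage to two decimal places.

Broad underutilization rate ≈ 11.01%.

Labor force = 40,462 + 2,757 = 43,219.
Numerator = 2,757 + 707 + 1,374 = 4,838.
Denominator = 43,219 + 707 = 43,926.
Broad rate = 4,838 / 43,926 = 11.01%.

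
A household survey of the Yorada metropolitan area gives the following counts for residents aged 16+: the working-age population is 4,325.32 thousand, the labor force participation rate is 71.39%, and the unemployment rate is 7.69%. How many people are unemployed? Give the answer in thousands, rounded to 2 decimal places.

Labor force = 0.7139 × 4,325.32 = 3,087.85 thousand.
Unemployed = 0.0769 × 3,087.85 ≈ 237.46 thousand.

About 237.46 thousand are unemployed.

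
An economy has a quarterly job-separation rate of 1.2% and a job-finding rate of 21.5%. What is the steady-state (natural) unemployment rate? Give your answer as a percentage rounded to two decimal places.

Steady-state unemployment rate ≈ 5.29%.

At steady state the flows balance: s·E = f·U, so U/(E+U) = s/(s+f).
u* = 1.2 / (1.2 + 21.5) = 1.2 / 22.70 = 5.29%.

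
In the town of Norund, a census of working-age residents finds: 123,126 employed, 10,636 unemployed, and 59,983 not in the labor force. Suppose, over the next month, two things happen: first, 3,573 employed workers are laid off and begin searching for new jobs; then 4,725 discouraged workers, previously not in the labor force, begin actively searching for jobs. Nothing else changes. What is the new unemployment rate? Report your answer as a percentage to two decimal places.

New unemployment rate ≈ 13.67%.

Initially, labor force = 123,126 + 10,636 = 133,762, so u = 10,636/133,762 = 7.95%.
After the first change, employed falls and unemployed rises by 3,573; labor force unchanged → E = 119,553, U = 14,209, labor force = 133,762.
After the second change, unemployed and labor force both rise by 4,725 → E = 119,553, U = 18,934, labor force = 138,487.
New unemployment rate = 18,934 / 138,487 = 13.67%.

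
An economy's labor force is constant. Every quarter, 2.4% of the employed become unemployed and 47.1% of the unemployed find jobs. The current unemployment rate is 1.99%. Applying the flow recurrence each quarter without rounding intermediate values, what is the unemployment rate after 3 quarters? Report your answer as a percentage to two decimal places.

Unemployment rate after three quarters ≈ 4.48%.

With a fixed labor force, u_{t+1} = u_t + s·(1−u_t) − f·u_t = u_t·(1−s−f) + s.
Here 1−s−f = 0.505 and s = 0.024.
u_1 = 0.019900 × 0.505 + 0.024 = 0.034050.
u_2 = 0.034050 × 0.505 + 0.024 = 0.041195.
u_3 = 0.041195 × 0.505 + 0.024 = 0.044803.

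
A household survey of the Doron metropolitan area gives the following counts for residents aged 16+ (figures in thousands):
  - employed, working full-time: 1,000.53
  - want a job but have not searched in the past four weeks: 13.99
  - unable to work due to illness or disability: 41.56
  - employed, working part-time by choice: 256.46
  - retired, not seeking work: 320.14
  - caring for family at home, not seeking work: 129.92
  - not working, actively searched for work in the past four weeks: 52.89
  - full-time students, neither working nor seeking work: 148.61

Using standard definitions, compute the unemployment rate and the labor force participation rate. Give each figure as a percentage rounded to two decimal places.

Unemployment rate ≈ 4.04%; labor force participation rate ≈ 66.69%.

Employed = 1,000.53 + 256.46 = 1,256.99 thousand.
Unemployed = 52.89 thousand.
Labor force = 1,256.99 + 52.89 = 1,309.88 thousand.
Not in labor force = 13.99 + 41.56 + 320.14 + 129.92 + 148.61 = 654.22 thousand (those not working and not actively searching are outside the labor force — including those who want a job but have given up searching).
Civilian working-age population = 1,309.88 + 654.22 = 1,964.10 thousand.
Unemployment rate = 52.89 / 1,309.88 = 4.04%.
Labor force participation rate = 1,309.88 / 1,964.10 = 66.69%.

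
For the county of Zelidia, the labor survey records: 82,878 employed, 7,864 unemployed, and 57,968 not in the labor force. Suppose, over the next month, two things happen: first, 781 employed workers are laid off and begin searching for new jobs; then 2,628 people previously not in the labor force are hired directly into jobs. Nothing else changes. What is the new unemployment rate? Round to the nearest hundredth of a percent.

New unemployment rate ≈ 9.26%.

Initially, labor force = 82,878 + 7,864 = 90,742, so u = 7,864/90,742 = 8.67%.
After the first change, employed falls and unemployed rises by 781; labor force unchanged → E = 82,097, U = 8,645, labor force = 90,742.
After the second change, employed and labor force both rise by 2,628; unemployed unchanged → E = 84,725, U = 8,645, labor force = 93,370.
New unemployment rate = 8,645 / 93,370 = 9.26%.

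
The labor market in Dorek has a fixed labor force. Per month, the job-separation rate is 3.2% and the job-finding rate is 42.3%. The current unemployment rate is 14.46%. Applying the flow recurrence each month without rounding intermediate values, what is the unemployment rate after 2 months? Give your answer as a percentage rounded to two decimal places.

With a fixed labor force, u_{t+1} = u_t + s·(1−u_t) − f·u_t = u_t·(1−s−f) + s.
Here 1−s−f = 0.545 and s = 0.032.
u_1 = 0.144600 × 0.545 + 0.032 = 0.110807.
u_2 = 0.110807 × 0.545 + 0.032 = 0.092390.

Unemployment rate after two months ≈ 9.24%.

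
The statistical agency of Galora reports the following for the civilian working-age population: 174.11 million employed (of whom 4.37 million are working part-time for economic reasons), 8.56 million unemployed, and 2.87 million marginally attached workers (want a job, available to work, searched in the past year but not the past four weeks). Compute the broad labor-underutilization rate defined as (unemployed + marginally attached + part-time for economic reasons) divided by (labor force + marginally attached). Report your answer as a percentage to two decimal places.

Labor force = 174.11 + 8.56 = 182.67 million.
Numerator = 8.56 + 2.87 + 4.37 = 15.80 million.
Denominator = 182.67 + 2.87 = 185.54 million.
Broad rate = 15.80 / 185.54 = 8.52%.

Broad underutilization rate ≈ 8.52%.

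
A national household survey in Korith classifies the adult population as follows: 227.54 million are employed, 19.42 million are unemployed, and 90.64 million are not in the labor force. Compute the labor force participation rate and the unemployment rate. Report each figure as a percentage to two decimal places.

Labor force = employed + unemployed = 227.54 + 19.42 = 246.96 million.
Working-age population = 246.96 + 90.64 = 337.60 million.
Unemployment rate = 19.42 / 246.96 = 7.86%.
Labor force participation rate = 246.96 / 337.60 = 73.15%.

Labor force participation rate ≈ 73.15%; unemployment rate ≈ 7.86%.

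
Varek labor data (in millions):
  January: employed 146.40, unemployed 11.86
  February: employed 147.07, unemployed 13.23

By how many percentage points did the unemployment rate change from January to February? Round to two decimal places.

January: labor force = 146.40 + 11.86 = 158.26; u = 11.86/158.26 = 7.49%.
February: labor force = 147.07 + 13.23 = 160.30; u = 13.23/160.30 = 8.25%.
Change = 8.25% − 7.49% = +0.76 pp.

The unemployment rate changed by +0.76 percentage points.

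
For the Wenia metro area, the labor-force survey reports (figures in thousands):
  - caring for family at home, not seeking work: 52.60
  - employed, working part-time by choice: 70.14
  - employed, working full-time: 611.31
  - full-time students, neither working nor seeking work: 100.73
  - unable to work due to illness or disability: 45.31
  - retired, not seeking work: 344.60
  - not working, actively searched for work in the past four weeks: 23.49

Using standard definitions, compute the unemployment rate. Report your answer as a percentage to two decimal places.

Unemployment rate ≈ 3.33%.

Employed = 70.14 + 611.31 = 681.45 thousand.
Unemployed = 23.49 thousand.
Labor force = 681.45 + 23.49 = 704.94 thousand.
Unemployment rate = 23.49 / 704.94 = 3.33%.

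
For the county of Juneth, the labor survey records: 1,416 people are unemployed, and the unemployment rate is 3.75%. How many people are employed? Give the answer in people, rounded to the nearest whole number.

Labor force = U / u = 1,416 / 0.0375 ≈ 37,760.
Employed = labor force − unemployed = 37,760 − 1,416 = 36,344.

About 36,344 are employed.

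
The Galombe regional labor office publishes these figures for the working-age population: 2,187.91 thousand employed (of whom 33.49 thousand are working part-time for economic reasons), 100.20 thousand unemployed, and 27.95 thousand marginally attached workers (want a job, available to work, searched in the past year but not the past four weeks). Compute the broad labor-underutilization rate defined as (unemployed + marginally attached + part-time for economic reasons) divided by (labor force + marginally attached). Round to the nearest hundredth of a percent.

Labor force = 2,187.91 + 100.20 = 2,288.11 thousand.
Numerator = 100.20 + 27.95 + 33.49 = 161.64 thousand.
Denominator = 2,288.11 + 27.95 = 2,316.06 thousand.
Broad rate = 161.64 / 2,316.06 = 6.98%.

Broad underutilization rate ≈ 6.98%.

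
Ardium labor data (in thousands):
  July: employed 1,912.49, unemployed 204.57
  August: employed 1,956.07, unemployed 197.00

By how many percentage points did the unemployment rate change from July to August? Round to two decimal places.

July: labor force = 1,912.49 + 204.57 = 2,117.06; u = 204.57/2,117.06 = 9.66%.
August: labor force = 1,956.07 + 197.00 = 2,153.07; u = 197.00/2,153.07 = 9.15%.
Change = 9.15% − 9.66% = −0.51 pp.

The unemployment rate changed by −0.51 percentage points.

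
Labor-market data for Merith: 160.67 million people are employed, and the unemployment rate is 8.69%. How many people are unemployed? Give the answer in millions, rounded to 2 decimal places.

Let U be the number unemployed. The labor force is E + U, and U/(E+U) = 0.0869.
So U = 0.0869 × 160.67 / (1 − 0.0869) = 13.9622 / 0.9131 ≈ 15.29 million.

About 15.29 million are unemployed.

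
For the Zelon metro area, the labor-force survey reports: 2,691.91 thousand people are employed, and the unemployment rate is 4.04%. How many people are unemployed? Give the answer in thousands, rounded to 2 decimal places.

Let U be the number unemployed. The labor force is E + U, and U/(E+U) = 0.0404.
So U = 0.0404 × 2,691.91 / (1 − 0.0404) = 108.7532 / 0.9596 ≈ 113.33 thousand.

About 113.33 thousand are unemployed.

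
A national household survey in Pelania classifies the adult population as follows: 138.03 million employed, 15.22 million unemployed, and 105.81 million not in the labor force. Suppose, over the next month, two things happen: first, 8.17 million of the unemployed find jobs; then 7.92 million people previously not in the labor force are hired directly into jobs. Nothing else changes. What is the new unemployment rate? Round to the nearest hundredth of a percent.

Initially, labor force = 138.03 + 15.22 = 153.25 million, so u = 15.22/153.25 = 9.93%.
After the first change, unemployed falls and employed rises by 8.17; labor force unchanged → E = 146.20, U = 7.05, labor force = 153.25 million.
After the second change, employed and labor force both rise by 7.92; unemployed unchanged → E = 154.12, U = 7.05, labor force = 161.17 million.
New unemployment rate = 7.05 / 161.17 = 4.37%.

New unemployment rate ≈ 4.37%.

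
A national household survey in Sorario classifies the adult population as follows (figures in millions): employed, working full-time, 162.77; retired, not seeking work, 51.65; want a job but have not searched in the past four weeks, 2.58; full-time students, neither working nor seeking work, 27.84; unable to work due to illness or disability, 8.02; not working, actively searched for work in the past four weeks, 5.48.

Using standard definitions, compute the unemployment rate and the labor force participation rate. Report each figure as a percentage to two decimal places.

Unemployment rate ≈ 3.26%; labor force participation rate ≈ 65.13%.

Employed = 162.77 million.
Unemployed = 5.48 million.
Labor force = 162.77 + 5.48 = 168.25 million.
Not in labor force = 51.65 + 2.58 + 27.84 + 8.02 = 90.09 million (those not working and not actively searching are outside the labor force — including those who want a job but have given up searching).
Civilian working-age population = 168.25 + 90.09 = 258.34 million.
Unemployment rate = 5.48 / 168.25 = 3.26%.
Labor force participation rate = 168.25 / 258.34 = 65.13%.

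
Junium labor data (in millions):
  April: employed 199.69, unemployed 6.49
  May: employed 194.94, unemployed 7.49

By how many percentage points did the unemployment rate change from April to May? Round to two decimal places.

April: labor force = 199.69 + 6.49 = 206.18; u = 6.49/206.18 = 3.15%.
May: labor force = 194.94 + 7.49 = 202.43; u = 7.49/202.43 = 3.70%.
Change = 3.70% − 3.15% = +0.55 pp.

The unemployment rate changed by +0.55 percentage points.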